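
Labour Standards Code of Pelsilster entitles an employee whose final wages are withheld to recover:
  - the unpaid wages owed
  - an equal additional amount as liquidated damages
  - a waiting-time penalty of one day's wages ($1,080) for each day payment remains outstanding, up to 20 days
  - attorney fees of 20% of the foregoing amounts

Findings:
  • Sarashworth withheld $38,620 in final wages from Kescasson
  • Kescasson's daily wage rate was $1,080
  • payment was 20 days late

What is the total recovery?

Liquidated damages (equal amount): $38,620
Penalty days: min(20, 20) = 20
Waiting-time penalty: 20 × $1,080 = $21,600
Subtotal: $38,620 + $38,620 + $21,600 = $98,840
Attorney fees: 20% of $98,840 = $19,768
Total award: $98,840 + $19,768 = $118,608

$118,608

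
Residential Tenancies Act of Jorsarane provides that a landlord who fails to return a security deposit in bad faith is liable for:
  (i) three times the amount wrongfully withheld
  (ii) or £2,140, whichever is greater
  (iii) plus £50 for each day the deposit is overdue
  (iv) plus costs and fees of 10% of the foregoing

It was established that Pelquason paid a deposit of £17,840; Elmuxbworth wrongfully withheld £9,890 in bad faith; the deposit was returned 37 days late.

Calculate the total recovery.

Recovery: £34,672

Trebled: 3 × £9,890 = £29,670
Minimum £2,140: £29,670 meets the minimum, no increase.
Late-return penalty: 37 × £50 = £1,850
Damages plus late penalty: £29,670 + £1,850 = £31,520
Costs and fees: 10% of £31,520 = £3,152
Total recovery: £31,520 + £3,152 = £34,672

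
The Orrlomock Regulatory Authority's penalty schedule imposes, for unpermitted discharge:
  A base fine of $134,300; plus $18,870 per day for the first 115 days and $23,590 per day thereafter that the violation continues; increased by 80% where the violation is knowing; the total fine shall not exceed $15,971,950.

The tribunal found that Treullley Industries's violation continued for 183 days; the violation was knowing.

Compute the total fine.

First 115 days: 115 × $18,870 = $2,170,050
Remaining days: (183 − 115) × $23,590 = $1,604,120
Per-day component: $2,170,050 + $1,604,120 = $3,774,170
Base plus per-day: $134,300 + $3,774,170 = $3,908,470
Enhancement: 80% of $3,908,470 = $3,126,776
Enhanced fine: $3,908,470 + $3,126,776 = $7,035,246
Cap at $15,971,950: $7,035,246 is within the cap, no reduction.

$7,035,246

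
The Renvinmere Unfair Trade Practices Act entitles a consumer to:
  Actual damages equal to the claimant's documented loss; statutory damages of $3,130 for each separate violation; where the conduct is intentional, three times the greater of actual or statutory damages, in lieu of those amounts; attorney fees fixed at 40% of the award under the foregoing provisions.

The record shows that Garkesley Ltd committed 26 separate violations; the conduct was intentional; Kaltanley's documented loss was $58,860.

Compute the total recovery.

$341,796

Statutory damages: 26 × $3,130 = $81,380
Greater of actual damages ($58,860) or statutory damages ($81,380): $81,380
Trebled: 3 × $81,380 = $244,140
Attorney fees: 40% of $244,140 = $97,656
Total recovery: $244,140 + $97,656 = $341,796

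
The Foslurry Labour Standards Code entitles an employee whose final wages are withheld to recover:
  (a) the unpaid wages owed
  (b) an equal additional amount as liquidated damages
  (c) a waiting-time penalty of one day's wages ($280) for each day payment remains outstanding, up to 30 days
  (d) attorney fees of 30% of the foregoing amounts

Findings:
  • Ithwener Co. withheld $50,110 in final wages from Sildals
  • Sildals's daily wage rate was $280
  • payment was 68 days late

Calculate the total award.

Total award: $141,206

Liquidated damages (equal amount): $50,110
Penalty days: min(68, 30) = 30
Waiting-time penalty: 30 × $280 = $8,400
Subtotal: $50,110 + $50,110 + $8,400 = $108,620
Attorney fees: 30% of $108,620 = $32,586
Total award: $108,620 + $32,586 = $141,206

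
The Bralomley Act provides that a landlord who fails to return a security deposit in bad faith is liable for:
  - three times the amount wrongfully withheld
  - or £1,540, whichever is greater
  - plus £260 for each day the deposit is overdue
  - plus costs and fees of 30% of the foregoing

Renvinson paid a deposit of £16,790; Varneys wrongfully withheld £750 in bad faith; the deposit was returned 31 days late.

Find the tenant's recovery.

Recovery: £13,403

Trebled: 3 × £750 = £2,250
Minimum £1,540: £2,250 meets the minimum, no increase.
Late-return penalty: 31 × £260 = £8,060
Damages plus late penalty: £2,250 + £8,060 = £10,310
Costs and fees: 30% of £10,310 = £3,093
Total recovery: £10,310 + £3,093 = £13,403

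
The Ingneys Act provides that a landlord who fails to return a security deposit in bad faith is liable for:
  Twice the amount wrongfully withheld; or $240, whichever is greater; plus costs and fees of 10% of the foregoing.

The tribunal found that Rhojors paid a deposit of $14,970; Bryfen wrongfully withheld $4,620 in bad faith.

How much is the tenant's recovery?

$10,164

Doubled: 2 × $4,620 = $9,240
Minimum $240: $9,240 meets the minimum, no increase.
Costs and fees: 10% of $9,240 = $924
Total recovery: $9,240 + $924 = $10,164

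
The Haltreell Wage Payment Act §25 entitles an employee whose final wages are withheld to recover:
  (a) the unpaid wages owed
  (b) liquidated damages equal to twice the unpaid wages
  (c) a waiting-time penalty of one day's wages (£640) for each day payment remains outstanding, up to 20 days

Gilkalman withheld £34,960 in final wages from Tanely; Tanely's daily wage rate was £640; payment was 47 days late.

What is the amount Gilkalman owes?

£117,680

Doubled: 2 × £34,960 = £69,920
Penalty days: min(47, 20) = 20
Waiting-time penalty: 20 × £640 = £12,800
Total award: £34,960 + £69,920 + £12,800 = £117,680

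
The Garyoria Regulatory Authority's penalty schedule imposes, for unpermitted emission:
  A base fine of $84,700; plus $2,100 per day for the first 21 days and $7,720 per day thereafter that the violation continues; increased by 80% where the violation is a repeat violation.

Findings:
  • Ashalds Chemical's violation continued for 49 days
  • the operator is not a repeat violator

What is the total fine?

First 21 days: 21 × $2,100 = $44,100
Remaining days: (49 − 21) × $7,720 = $216,160
Per-day component: $44,100 + $216,160 = $260,260
Base plus per-day: $84,700 + $260,260 = $344,960
The operator is not a repeat violator: no 80% increase.

Civil penalty: $344,960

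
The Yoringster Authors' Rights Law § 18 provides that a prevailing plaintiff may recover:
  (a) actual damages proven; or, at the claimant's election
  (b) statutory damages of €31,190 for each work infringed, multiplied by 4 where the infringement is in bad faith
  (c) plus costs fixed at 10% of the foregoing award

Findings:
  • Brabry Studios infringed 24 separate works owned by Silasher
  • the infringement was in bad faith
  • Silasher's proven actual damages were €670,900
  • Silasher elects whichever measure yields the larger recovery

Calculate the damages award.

€3,293,664

Statutory damages: 24 × €31,190 = €748,560
Multiplied by 4: 4 × €748,560 = €2,994,240
Greater of actual damages (€670,900) or enhanced statutory damages (€2,994,240): €2,994,240
Costs: 10% of €2,994,240 = €299,424
Award plus costs: €2,994,240 + €299,424 = €3,293,664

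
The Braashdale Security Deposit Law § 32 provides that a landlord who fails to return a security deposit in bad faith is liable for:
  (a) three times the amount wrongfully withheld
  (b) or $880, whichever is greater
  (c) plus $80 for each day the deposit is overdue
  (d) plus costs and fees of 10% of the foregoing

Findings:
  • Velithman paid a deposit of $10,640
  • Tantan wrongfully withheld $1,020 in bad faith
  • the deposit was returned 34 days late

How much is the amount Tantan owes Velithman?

Recovery: $6,358

Trebled: 3 × $1,020 = $3,060
Minimum $880: $3,060 meets the minimum, no increase.
Late-return penalty: 34 × $80 = $2,720
Damages plus late penalty: $3,060 + $2,720 = $5,780
Costs and fees: 10% of $5,780 = $578
Total recovery: $5,780 + $578 = $6,358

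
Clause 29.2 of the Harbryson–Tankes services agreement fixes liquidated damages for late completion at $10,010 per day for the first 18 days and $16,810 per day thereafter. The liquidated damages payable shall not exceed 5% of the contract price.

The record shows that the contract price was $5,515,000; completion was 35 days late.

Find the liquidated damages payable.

First 18 days: 18 × $10,010 = $180,180
Remaining days: (35 − 18) × $16,810 = $285,770
Accrued per-day damages: $180,180 + $285,770 = $465,950
Cap: 5% of $5,515,000 = $275,750
Cap at $275,750: $465,950 exceeds the cap → $275,750

Liquidated damages: $275,750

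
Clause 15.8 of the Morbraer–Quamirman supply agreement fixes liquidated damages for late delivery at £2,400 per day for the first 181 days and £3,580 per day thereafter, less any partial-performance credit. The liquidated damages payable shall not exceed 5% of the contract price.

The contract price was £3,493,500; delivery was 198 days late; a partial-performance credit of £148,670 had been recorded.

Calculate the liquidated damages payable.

£174,675

First 181 days: 181 × £2,400 = £434,400
Remaining days: (198 − 181) × £3,580 = £60,860
Accrued per-day damages: £434,400 + £60,860 = £495,260
Less partial-performance credit: £495,260 − £148,670 = £346,590
Cap: 5% of £3,493,500 = £174,675
Cap at £174,675: £346,590 exceeds the cap → £174,675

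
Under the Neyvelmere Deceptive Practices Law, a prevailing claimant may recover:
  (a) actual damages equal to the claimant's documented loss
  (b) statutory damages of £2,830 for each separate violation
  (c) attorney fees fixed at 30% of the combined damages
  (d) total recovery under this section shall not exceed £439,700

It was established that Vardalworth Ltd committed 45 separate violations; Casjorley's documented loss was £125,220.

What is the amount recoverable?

£328,341

Statutory damages: 45 × £2,830 = £127,350
Combined damages: £125,220 + £127,350 = £252,570
Attorney fees: 30% of £252,570 = £75,771
Total before cap: £252,570 + £75,771 = £328,341
Cap at £439,700: £328,341 is within the cap, no reduction.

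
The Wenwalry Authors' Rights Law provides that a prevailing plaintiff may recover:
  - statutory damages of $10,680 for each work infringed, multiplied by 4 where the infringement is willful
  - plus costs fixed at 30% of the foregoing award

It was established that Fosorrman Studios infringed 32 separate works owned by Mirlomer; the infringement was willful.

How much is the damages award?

$1,777,152

Statutory damages: 32 × $10,680 = $341,760
Multiplied by 4: 4 × $341,760 = $1,367,040
Costs: 30% of $1,367,040 = $410,112
Award plus costs: $1,367,040 + $410,112 = $1,777,152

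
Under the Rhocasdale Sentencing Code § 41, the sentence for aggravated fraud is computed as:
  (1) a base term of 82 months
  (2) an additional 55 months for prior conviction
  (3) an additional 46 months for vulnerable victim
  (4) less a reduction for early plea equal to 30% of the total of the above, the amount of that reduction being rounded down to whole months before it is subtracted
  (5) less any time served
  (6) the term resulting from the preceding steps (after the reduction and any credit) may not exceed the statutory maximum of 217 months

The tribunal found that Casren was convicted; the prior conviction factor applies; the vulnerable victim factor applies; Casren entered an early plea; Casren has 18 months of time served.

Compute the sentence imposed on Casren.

111 months

Prior conviction enhancement: +55 months
Vulnerable victim enhancement: +46 months
Adjusted term: 82 months + 55 months + 46 months = 183 months
Early plea reduction: 30% of 183 months = 54 months (rounded down)
After reduction: 183 − 54 = 129 months
Less time served: 129 months − 18 months = 111 months
Cap at 217 months: 111 months is within the cap, no reduction.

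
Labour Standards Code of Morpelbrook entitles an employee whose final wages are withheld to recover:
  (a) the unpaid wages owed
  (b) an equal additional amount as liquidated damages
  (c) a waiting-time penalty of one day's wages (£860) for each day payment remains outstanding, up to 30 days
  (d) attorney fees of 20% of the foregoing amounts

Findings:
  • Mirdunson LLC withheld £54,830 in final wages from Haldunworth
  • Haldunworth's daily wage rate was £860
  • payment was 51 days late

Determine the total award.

Total award: £162,552

Liquidated damages (equal amount): £54,830
Penalty days: min(51, 30) = 30
Waiting-time penalty: 30 × £860 = £25,800
Subtotal: £54,830 + £54,830 + £25,800 = £135,460
Attorney fees: 20% of £135,460 = £27,092
Total award: £135,460 + £27,092 = £162,552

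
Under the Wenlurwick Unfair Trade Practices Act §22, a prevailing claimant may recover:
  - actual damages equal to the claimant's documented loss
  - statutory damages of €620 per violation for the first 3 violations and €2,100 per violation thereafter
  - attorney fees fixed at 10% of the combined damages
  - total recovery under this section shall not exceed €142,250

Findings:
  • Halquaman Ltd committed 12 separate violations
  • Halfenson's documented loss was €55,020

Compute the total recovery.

First 3 violations: 3 × €620 = €1,860
Remaining violations: (12 − 3) × €2,100 = €18,900
Statutory damages: €1,860 + €18,900 = €20,760
Combined damages: €55,020 + €20,760 = €75,780
Attorney fees: 10% of €75,780 = €7,578
Total before cap: €75,780 + €7,578 = €83,358
Cap at €142,250: €83,358 is within the cap, no reduction.

€83,358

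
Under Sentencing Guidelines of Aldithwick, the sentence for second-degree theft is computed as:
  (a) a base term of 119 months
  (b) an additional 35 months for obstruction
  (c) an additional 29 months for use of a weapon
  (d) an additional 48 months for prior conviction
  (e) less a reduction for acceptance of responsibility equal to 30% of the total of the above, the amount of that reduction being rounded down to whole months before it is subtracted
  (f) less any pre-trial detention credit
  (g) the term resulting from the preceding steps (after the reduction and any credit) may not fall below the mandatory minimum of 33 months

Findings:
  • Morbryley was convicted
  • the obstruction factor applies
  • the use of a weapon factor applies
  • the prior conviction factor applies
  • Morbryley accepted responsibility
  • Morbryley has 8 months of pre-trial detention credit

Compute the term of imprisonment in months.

Obstruction enhancement: +35 months
Use of a weapon enhancement: +29 months
Prior conviction enhancement: +48 months
Adjusted term: 119 months + 35 months + 29 months + 48 months = 231 months
Acceptance of responsibility reduction: 30% of 231 months = 69 months (rounded down)
After reduction: 231 − 69 = 162 months
Less pre-trial detention credit: 162 months − 8 months = 154 months
Minimum 33 months: 154 months meets the minimum, no increase.

154 months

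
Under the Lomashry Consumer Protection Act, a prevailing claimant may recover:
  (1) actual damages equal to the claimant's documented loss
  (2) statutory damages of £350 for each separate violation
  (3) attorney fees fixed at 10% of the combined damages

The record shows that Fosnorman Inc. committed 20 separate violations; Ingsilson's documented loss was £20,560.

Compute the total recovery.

£30,316

Statutory damages: 20 × £350 = £7,000
Combined damages: £20,560 + £7,000 = £27,560
Attorney fees: 10% of £27,560 = £2,756
Total recovery: £27,560 + £2,756 = £30,316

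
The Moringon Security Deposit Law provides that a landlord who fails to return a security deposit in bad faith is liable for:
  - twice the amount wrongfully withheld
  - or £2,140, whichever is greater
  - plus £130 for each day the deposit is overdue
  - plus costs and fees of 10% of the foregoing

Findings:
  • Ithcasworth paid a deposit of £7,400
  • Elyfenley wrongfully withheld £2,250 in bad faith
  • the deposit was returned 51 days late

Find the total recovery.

Doubled: 2 × £2,250 = £4,500
Minimum £2,140: £4,500 meets the minimum, no increase.
Late-return penalty: 51 × £130 = £6,630
Damages plus late penalty: £4,500 + £6,630 = £11,130
Costs and fees: 10% of £11,130 = £1,113
Total recovery: £11,130 + £1,113 = £12,243

£12,243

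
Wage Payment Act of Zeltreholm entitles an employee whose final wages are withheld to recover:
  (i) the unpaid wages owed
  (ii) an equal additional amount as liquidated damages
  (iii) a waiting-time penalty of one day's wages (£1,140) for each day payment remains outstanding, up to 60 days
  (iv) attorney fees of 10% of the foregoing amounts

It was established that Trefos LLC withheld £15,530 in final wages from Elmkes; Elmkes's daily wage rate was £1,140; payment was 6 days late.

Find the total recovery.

Liquidated damages (equal amount): £15,530
Penalty days: min(6, 60) = 6
Waiting-time penalty: 6 × £1,140 = £6,840
Subtotal: £15,530 + £15,530 + £6,840 = £37,900
Attorney fees: 10% of £37,900 = £3,790
Total award: £37,900 + £3,790 = £41,690

£41,690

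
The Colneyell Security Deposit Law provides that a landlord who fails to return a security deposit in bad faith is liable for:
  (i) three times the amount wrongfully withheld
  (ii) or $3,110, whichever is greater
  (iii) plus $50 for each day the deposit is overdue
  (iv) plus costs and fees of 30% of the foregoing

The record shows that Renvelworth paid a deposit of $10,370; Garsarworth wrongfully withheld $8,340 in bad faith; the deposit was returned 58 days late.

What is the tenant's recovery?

$36,296

Trebled: 3 × $8,340 = $25,020
Minimum $3,110: $25,020 meets the minimum, no increase.
Late-return penalty: 58 × $50 = $2,900
Damages plus late penalty: $25,020 + $2,900 = $27,920
Costs and fees: 30% of $27,920 = $8,376
Total recovery: $27,920 + $8,376 = $36,296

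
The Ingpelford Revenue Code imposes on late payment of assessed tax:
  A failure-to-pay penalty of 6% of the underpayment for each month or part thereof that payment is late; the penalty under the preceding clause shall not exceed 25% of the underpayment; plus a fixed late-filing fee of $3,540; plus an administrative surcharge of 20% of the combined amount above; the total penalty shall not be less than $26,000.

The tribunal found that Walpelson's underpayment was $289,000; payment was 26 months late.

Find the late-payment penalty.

Accrued rate: 6% × 26 = 156%, capped at 25% → 25%
Failure-to-pay penalty: 25% of $289,000 = $72,250
Penalty before surcharge: $72,250 + $3,540 = $75,790
Administrative surcharge: 20% of $75,790 = $15,158
Total penalty: $75,790 + $15,158 = $90,948
Minimum $26,000: $90,948 meets the minimum, no increase.

$90,948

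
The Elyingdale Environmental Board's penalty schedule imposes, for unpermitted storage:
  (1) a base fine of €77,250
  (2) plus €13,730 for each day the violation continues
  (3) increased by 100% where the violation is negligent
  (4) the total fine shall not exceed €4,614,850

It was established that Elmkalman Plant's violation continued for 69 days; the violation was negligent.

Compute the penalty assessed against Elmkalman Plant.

Per-day component: 69 × €13,730 = €947,370
Base plus per-day: €77,250 + €947,370 = €1,024,620
Enhancement: 100% of €1,024,620 = €1,024,620
Enhanced fine: €1,024,620 + €1,024,620 = €2,049,240
Cap at €4,614,850: €2,049,240 is within the cap, no reduction.

Civil penalty: €2,049,240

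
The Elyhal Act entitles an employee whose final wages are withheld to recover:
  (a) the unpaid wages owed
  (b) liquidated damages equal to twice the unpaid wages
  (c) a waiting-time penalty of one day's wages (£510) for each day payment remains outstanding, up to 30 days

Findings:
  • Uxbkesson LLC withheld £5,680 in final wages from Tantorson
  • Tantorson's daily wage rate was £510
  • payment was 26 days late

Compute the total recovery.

Doubled: 2 × £5,680 = £11,360
Penalty days: min(26, 30) = 26
Waiting-time penalty: 26 × £510 = £13,260
Total award: £5,680 + £11,360 + £13,260 = £30,300

£30,300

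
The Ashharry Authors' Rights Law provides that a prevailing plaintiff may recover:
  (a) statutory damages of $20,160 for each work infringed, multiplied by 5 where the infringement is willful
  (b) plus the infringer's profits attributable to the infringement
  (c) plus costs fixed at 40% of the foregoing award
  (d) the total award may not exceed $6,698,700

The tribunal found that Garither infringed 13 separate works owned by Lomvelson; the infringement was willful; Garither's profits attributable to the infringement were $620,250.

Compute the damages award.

Statutory damages: 13 × $20,160 = $262,080
Multiplied by 5: 5 × $262,080 = $1,310,400
Combined award: $1,310,400 + $620,250 = $1,930,650
Costs: 40% of $1,930,650 = $772,260
Award plus costs: $1,930,650 + $772,260 = $2,702,910
Cap at $6,698,700: $2,702,910 is within the cap, no reduction.

$2,702,910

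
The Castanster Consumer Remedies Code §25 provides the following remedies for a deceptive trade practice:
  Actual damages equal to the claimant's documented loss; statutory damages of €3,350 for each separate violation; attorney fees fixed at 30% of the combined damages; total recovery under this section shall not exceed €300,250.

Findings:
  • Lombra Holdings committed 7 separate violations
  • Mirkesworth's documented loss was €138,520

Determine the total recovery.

Total recovery: €210,561

Statutory damages: 7 × €3,350 = €23,450
Combined damages: €138,520 + €23,450 = €161,970
Attorney fees: 30% of €161,970 = €48,591
Total before cap: €161,970 + €48,591 = €210,561
Cap at €300,250: €210,561 is within the cap, no reduction.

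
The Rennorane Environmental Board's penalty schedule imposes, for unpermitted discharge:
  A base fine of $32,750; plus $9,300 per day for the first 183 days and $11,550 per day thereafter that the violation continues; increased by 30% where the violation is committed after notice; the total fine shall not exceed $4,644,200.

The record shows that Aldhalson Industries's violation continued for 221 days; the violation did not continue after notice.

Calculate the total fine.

First 183 days: 183 × $9,300 = $1,701,900
Remaining days: (221 − 183) × $11,550 = $438,900
Per-day component: $1,701,900 + $438,900 = $2,140,800
Base plus per-day: $32,750 + $2,140,800 = $2,173,550
The violation did not continue after notice: no 30% increase.
Cap at $4,644,200: $2,173,550 is within the cap, no reduction.

Civil penalty: $2,173,550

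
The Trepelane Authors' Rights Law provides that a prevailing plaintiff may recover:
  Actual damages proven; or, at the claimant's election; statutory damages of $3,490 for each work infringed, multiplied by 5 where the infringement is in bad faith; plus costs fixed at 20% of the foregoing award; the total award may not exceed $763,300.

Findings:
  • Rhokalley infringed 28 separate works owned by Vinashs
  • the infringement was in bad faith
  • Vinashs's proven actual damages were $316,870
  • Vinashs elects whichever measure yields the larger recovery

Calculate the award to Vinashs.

$586,320

Statutory damages: 28 × $3,490 = $97,720
Multiplied by 5: 5 × $97,720 = $488,600
Greater of actual damages ($316,870) or enhanced statutory damages ($488,600): $488,600
Costs: 20% of $488,600 = $97,720
Award plus costs: $488,600 + $97,720 = $586,320
Cap at $763,300: $586,320 is within the cap, no reduction.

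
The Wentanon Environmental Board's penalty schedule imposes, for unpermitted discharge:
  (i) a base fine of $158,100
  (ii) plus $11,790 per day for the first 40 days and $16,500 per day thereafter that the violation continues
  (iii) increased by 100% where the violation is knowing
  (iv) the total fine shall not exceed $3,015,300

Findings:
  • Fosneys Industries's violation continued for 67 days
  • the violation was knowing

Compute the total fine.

First 40 days: 40 × $11,790 = $471,600
Remaining days: (67 − 40) × $16,500 = $445,500
Per-day component: $471,600 + $445,500 = $917,100
Base plus per-day: $158,100 + $917,100 = $1,075,200
Enhancement: 100% of $1,075,200 = $1,075,200
Enhanced fine: $1,075,200 + $1,075,200 = $2,150,400
Cap at $3,015,300: $2,150,400 is within the cap, no reduction.

Civil penalty: $2,150,400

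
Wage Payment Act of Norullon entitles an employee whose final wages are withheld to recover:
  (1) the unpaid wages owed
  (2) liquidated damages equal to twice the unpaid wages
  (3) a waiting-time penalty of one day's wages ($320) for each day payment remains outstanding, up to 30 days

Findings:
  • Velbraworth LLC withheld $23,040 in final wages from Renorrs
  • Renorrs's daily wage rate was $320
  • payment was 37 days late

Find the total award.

$78,720

Doubled: 2 × $23,040 = $46,080
Penalty days: min(37, 30) = 30
Waiting-time penalty: 30 × $320 = $9,600
Total award: $23,040 + $46,080 + $9,600 = $78,720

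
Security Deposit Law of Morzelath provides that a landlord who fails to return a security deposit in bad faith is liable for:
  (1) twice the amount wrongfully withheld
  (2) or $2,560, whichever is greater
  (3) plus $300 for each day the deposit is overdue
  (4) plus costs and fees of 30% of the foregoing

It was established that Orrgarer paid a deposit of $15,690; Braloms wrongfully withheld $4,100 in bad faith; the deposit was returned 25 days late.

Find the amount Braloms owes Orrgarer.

Doubled: 2 × $4,100 = $8,200
Minimum $2,560: $8,200 meets the minimum, no increase.
Late-return penalty: 25 × $300 = $7,500
Damages plus late penalty: $8,200 + $7,500 = $15,700
Costs and fees: 30% of $15,700 = $4,710
Total recovery: $15,700 + $4,710 = $20,410

$20,410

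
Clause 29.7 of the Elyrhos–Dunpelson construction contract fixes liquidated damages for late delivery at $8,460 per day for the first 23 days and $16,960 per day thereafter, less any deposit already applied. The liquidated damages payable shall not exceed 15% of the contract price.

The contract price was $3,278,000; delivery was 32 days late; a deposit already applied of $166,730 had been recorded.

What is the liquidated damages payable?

First 23 days: 23 × $8,460 = $194,580
Remaining days: (32 − 23) × $16,960 = $152,640
Accrued per-day damages: $194,580 + $152,640 = $347,220
Less deposit already applied: $347,220 − $166,730 = $180,490
Cap: 15% of $3,278,000 = $491,700
Cap at $491,700: $180,490 is within the cap, no reduction.

Liquidated damages: $180,490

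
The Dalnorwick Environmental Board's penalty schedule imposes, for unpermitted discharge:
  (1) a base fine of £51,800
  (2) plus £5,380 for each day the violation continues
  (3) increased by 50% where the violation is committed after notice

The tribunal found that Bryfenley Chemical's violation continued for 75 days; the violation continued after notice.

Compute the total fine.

Civil penalty: £682,950

Per-day component: 75 × £5,380 = £403,500
Base plus per-day: £51,800 + £403,500 = £455,300
Enhancement: 50% of £455,300 = £227,650
Enhanced fine: £455,300 + £227,650 = £682,950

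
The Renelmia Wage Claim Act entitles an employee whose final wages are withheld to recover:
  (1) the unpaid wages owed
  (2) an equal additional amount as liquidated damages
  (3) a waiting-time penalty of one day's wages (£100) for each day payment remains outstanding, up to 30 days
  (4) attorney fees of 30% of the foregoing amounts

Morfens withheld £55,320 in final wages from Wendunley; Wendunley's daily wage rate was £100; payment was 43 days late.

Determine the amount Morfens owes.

Liquidated damages (equal amount): £55,320
Penalty days: min(43, 30) = 30
Waiting-time penalty: 30 × £100 = £3,000
Subtotal: £55,320 + £55,320 + £3,000 = £113,640
Attorney fees: 30% of £113,640 = £34,092
Total award: £113,640 + £34,092 = £147,732

£147,732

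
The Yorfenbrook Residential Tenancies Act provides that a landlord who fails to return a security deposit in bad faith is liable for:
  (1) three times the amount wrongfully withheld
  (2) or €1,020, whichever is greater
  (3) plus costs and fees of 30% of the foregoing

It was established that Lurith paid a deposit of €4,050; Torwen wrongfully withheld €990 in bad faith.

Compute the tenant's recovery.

Trebled: 3 × €990 = €2,970
Minimum €1,020: €2,970 meets the minimum, no increase.
Costs and fees: 30% of €2,970 = €891
Total recovery: €2,970 + €891 = €3,861

Recovery: €3,861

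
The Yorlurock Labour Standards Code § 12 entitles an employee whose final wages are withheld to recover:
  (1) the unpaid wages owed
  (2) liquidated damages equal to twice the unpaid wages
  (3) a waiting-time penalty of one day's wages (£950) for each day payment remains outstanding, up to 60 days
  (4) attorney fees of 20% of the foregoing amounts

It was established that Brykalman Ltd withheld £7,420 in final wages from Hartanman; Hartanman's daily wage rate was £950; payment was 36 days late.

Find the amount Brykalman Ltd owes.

£67,752

Doubled: 2 × £7,420 = £14,840
Penalty days: min(36, 60) = 36
Waiting-time penalty: 36 × £950 = £34,200
Subtotal: £7,420 + £14,840 + £34,200 = £56,460
Attorney fees: 20% of £56,460 = £11,292
Total award: £56,460 + £11,292 = £67,752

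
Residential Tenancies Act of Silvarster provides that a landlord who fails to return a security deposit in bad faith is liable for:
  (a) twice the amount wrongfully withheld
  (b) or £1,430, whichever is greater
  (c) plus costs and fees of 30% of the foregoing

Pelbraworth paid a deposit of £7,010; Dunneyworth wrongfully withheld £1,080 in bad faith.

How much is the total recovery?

Doubled: 2 × £1,080 = £2,160
Minimum £1,430: £2,160 meets the minimum, no increase.
Costs and fees: 30% of £2,160 = £648
Total recovery: £2,160 + £648 = £2,808

£2,808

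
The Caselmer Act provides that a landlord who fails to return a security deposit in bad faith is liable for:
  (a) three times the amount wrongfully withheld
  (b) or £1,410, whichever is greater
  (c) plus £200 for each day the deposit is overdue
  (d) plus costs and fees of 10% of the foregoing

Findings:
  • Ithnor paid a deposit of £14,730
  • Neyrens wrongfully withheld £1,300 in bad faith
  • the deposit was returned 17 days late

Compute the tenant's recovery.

£8,030

Trebled: 3 × £1,300 = £3,900
Minimum £1,410: £3,900 meets the minimum, no increase.
Late-return penalty: 17 × £200 = £3,400
Damages plus late penalty: £3,900 + £3,400 = £7,300
Costs and fees: 10% of £7,300 = £730
Total recovery: £7,300 + £730 = £8,030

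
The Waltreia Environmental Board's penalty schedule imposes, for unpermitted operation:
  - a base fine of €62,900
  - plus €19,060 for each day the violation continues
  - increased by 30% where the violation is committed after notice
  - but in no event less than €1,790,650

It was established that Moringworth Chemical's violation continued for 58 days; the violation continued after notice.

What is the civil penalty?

Per-day component: 58 × €19,060 = €1,105,480
Base plus per-day: €62,900 + €1,105,480 = €1,168,380
Enhancement: 30% of €1,168,380 = €350,514
Enhanced fine: €1,168,380 + €350,514 = €1,518,894
Minimum €1,790,650: €1,518,894 is below the minimum → €1,790,650

€1,790,650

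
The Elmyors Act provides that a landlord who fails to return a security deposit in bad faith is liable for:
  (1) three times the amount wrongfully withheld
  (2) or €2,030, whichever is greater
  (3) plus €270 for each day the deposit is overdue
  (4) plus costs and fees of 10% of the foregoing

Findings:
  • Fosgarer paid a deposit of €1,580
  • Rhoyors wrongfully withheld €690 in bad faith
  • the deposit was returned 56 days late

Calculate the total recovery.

€18,909

Trebled: 3 × €690 = €2,070
Minimum €2,030: €2,070 meets the minimum, no increase.
Late-return penalty: 56 × €270 = €15,120
Damages plus late penalty: €2,070 + €15,120 = €17,190
Costs and fees: 10% of €17,190 = €1,719
Total recovery: €17,190 + €1,719 = €18,909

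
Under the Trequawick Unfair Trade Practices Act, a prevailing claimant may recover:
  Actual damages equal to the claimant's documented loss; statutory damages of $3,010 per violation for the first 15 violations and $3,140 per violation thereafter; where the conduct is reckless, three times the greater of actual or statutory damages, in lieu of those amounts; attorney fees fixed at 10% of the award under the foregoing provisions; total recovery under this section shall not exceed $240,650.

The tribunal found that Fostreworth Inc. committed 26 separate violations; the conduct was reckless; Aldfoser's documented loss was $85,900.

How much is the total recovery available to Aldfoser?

Total recovery: $240,650

First 15 violations: 15 × $3,010 = $45,150
Remaining violations: (26 − 15) × $3,140 = $34,540
Statutory damages: $45,150 + $34,540 = $79,690
Greater of actual damages ($85,900) or statutory damages ($79,690): $85,900
Trebled: 3 × $85,900 = $257,700
Attorney fees: 10% of $257,700 = $25,770
Total before cap: $257,700 + $25,770 = $283,470
Cap at $240,650: $283,470 exceeds the cap → $240,650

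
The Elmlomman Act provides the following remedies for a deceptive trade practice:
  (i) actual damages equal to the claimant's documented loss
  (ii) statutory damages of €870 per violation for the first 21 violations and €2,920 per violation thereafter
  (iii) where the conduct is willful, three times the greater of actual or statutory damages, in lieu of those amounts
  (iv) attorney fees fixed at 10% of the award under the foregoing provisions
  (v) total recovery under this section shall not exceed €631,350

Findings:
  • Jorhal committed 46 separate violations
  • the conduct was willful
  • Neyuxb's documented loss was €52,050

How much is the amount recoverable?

First 21 violations: 21 × €870 = €18,270
Remaining violations: (46 − 21) × €2,920 = €73,000
Statutory damages: €18,270 + €73,000 = €91,270
Greater of actual damages (€52,050) or statutory damages (€91,270): €91,270
Trebled: 3 × €91,270 = €273,810
Attorney fees: 10% of €273,810 = €27,381
Total before cap: €273,810 + €27,381 = €301,191
Cap at €631,350: €301,191 is within the cap, no reduction.

€301,191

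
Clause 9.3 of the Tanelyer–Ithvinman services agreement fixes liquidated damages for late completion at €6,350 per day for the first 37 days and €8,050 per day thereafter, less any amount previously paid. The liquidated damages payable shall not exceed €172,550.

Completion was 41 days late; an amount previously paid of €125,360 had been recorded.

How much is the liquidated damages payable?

€141,790

First 37 days: 37 × €6,350 = €234,950
Remaining days: (41 − 37) × €8,050 = €32,200
Accrued per-day damages: €234,950 + €32,200 = €267,150
Less amount previously paid: €267,150 − €125,360 = €141,790
Cap at €172,550: €141,790 is within the cap, no reduction.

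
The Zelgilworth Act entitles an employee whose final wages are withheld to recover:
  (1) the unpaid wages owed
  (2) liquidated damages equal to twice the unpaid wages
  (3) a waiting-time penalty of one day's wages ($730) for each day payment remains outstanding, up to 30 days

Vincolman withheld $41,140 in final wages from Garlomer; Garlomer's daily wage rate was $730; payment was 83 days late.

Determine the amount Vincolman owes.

$145,320

Doubled: 2 × $41,140 = $82,280
Penalty days: min(83, 30) = 30
Waiting-time penalty: 30 × $730 = $21,900
Total award: $41,140 + $82,280 + $21,900 = $145,320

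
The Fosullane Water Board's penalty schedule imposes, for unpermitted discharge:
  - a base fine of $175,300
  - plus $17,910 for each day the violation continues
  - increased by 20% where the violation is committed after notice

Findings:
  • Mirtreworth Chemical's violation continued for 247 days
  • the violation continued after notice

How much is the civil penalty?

$5,518,884

Per-day component: 247 × $17,910 = $4,423,770
Base plus per-day: $175,300 + $4,423,770 = $4,599,070
Enhancement: 20% of $4,599,070 = $919,814
Enhanced fine: $4,599,070 + $919,814 = $5,518,884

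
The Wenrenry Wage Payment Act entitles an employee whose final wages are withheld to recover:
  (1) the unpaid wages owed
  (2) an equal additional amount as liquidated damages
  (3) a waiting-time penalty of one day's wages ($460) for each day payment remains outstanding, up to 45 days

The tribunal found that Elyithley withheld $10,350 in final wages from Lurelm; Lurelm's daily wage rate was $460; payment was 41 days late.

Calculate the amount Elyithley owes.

$39,560

Liquidated damages (equal amount): $10,350
Penalty days: min(41, 45) = 41
Waiting-time penalty: 41 × $460 = $18,860
Total award: $10,350 + $10,350 + $18,860 = $39,560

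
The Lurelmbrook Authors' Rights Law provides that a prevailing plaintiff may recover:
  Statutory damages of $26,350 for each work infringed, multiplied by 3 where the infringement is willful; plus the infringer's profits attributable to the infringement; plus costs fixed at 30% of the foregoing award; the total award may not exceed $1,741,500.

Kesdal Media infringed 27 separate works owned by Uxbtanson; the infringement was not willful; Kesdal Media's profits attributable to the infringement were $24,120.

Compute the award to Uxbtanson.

Statutory damages: 27 × $26,350 = $711,450
Infringement not willful: no ×3 enhancement.
Combined award: $711,450 + $24,120 = $735,570
Costs: 30% of $735,570 = $220,671
Award plus costs: $735,570 + $220,671 = $956,241
Cap at $1,741,500: $956,241 is within the cap, no reduction.

$956,241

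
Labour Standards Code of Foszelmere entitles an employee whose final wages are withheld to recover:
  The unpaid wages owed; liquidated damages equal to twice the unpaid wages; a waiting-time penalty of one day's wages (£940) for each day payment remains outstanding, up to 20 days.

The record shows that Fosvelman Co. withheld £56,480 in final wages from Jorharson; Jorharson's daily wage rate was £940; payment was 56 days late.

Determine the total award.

Doubled: 2 × £56,480 = £112,960
Penalty days: min(56, 20) = 20
Waiting-time penalty: 20 × £940 = £18,800
Total award: £56,480 + £112,960 + £18,800 = £188,240

£188,240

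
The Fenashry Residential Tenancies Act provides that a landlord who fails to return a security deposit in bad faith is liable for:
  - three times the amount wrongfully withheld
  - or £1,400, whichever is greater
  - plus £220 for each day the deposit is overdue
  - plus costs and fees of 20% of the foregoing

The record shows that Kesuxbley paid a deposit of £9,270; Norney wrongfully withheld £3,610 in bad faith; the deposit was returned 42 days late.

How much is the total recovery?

Trebled: 3 × £3,610 = £10,830
Minimum £1,400: £10,830 meets the minimum, no increase.
Late-return penalty: 42 × £220 = £9,240
Damages plus late penalty: £10,830 + £9,240 = £20,070
Costs and fees: 20% of £20,070 = £4,014
Total recovery: £20,070 + £4,014 = £24,084

£24,084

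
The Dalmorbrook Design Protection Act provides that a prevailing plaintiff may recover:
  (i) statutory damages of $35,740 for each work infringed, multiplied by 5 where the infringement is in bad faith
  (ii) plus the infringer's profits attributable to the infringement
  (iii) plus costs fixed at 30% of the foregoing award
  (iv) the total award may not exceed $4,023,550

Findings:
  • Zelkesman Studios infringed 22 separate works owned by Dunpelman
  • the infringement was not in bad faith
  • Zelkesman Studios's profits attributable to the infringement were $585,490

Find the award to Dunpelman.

$1,783,301

Statutory damages: 22 × $35,740 = $786,280
Infringement not in bad faith: no ×5 enhancement.
Combined award: $786,280 + $585,490 = $1,371,770
Costs: 30% of $1,371,770 = $411,531
Award plus costs: $1,371,770 + $411,531 = $1,783,301
Cap at $4,023,550: $1,783,301 is within the cap, no reduction.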